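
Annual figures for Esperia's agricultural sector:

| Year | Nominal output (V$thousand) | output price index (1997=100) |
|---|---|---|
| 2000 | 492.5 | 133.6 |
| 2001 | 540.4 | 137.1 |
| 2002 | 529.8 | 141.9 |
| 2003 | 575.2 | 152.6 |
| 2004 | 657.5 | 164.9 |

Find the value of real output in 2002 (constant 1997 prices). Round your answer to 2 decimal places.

Real output 2002 = 529.8 / 1.419 = 373.36.

V$373.36 thousand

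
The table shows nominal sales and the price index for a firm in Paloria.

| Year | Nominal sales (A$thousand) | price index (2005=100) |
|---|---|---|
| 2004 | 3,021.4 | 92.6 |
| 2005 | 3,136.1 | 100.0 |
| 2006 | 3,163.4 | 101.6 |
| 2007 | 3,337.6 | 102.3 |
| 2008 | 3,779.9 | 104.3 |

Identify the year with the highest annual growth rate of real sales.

2005: real = 3136.1/1.000 = 3136.10; growth vs 2004 (3262.85) = -3.88%.
2006: real = 3163.4/1.016 = 3113.58; growth vs 2005 (3136.10) = -0.72%.
2007: real = 3337.6/1.023 = 3262.56; growth vs 2006 (3113.58) = 4.78%.
2008: real = 3779.9/1.043 = 3624.07; growth vs 2007 (3262.56) = 11.08%.

2008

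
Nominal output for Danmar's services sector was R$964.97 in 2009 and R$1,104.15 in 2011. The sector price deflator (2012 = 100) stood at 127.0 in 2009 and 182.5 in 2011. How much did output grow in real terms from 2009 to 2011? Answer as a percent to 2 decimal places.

-20.37%

Real output 2009 = 964.97 / 1.270 = 759.82.
Real output 2011 = 1104.15 / 1.825 = 605.01.
Real growth = 605.01 / 759.82 − 1 = -0.2037.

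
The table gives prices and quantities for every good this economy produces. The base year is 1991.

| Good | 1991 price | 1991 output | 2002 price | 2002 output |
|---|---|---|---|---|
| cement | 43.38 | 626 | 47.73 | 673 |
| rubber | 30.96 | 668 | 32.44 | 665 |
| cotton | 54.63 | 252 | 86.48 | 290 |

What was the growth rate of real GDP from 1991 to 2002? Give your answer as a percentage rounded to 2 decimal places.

6.53%

Real GDP 1991 = Nominal GDP 1991 = 43.38·626 + 30.96·668 + 54.63·252 = 61603.92.
Real GDP 2002 (at 1991 prices) = 43.38·673 + 30.96·665 + 54.63·290 = 65625.84.
Real growth = 65625.84/61603.92 − 1 = 0.0653.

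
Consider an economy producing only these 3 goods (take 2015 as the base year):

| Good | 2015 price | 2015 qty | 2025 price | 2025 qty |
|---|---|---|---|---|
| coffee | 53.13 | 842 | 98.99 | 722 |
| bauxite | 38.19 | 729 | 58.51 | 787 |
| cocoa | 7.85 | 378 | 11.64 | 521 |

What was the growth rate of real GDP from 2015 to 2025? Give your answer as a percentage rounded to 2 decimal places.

-4.02%

Real GDP 2015 = Nominal GDP 2015 = 53.13·842 + 38.19·729 + 7.85·378 = 75543.27.
Real GDP 2025 (at 2015 prices) = 53.13·722 + 38.19·787 + 7.85·521 = 72505.24.
Real growth = 72505.24/75543.27 − 1 = -0.0402.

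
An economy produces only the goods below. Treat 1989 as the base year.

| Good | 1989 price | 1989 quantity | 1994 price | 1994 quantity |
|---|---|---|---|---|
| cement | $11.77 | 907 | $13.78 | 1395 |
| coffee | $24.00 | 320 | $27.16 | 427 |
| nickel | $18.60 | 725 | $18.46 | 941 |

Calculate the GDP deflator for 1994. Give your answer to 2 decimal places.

Nominal GDP 1994 = 13.78·1395 + 27.16·427 + 18.46·941 = 48191.28.
Real GDP 1994 (at 1989 prices) = 11.77·1395 + 24.00·427 + 18.60·941 = 44169.75.
Deflator = Nominal/Real × 100 = 48191.28/44169.75 × 100 = 109.105.

109.10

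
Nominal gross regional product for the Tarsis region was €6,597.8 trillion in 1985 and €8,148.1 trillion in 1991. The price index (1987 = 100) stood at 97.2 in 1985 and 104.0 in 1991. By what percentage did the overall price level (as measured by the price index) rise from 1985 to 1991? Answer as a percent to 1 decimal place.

7.0%

Price-level change = 104.0 / 97.2 − 1 = 0.0700.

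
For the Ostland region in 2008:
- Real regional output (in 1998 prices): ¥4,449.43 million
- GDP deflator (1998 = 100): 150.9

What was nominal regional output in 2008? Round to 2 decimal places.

¥6,714.19 million

Nominal regional output = Real × (GDP deflator/100) = 4449.43 × 1.509 = 6714.19.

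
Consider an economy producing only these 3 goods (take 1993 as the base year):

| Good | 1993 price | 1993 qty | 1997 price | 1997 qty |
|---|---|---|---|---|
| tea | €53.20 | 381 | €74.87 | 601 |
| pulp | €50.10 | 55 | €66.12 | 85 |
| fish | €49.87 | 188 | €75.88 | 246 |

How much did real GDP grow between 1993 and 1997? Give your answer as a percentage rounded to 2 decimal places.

Real GDP 1993 = Nominal GDP 1993 = 53.20·381 + 50.10·55 + 49.87·188 = 32400.26.
Real GDP 1997 (at 1993 prices) = 53.20·601 + 50.10·85 + 49.87·246 = 48499.72.
Real growth = 48499.72/32400.26 − 1 = 0.4969.

49.69%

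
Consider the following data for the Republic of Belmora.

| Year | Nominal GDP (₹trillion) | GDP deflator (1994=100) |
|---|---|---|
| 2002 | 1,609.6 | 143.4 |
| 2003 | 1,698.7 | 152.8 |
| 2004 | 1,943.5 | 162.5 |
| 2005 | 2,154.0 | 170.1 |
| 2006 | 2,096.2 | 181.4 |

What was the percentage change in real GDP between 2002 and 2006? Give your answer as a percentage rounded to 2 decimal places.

Real GDP 2002 = 1609.6/1.434 = 1122.45.
Real GDP 2006 = 2096.2/1.814 = 1155.57.
Change = 1155.57/1122.45 − 1 = 0.0295.

2.95%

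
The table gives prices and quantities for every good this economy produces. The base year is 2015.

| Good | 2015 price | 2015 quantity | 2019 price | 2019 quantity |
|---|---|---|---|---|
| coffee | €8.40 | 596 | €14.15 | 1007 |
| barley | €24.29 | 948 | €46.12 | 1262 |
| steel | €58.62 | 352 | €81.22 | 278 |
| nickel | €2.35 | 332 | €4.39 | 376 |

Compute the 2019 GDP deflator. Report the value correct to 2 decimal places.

171.75

Nominal GDP 2019 = 14.15·1007 + 46.12·1262 + 81.22·278 + 4.39·376 = 96682.29.
Real GDP 2019 (at 2015 prices) = 8.40·1007 + 24.29·1262 + 58.62·278 + 2.35·376 = 56292.74.
Deflator = Nominal/Real × 100 = 96682.29/56292.74 × 100 = 171.749.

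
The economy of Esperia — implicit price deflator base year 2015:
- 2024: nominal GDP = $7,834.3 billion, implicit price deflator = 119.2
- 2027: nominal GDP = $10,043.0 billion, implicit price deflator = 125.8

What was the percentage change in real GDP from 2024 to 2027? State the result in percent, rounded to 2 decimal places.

Deflate each year: 2024 → 7834.3/1.192 = 6572.40; 2027 → 10043.0/1.258 = 7983.31.
So real GDP changed by 7983.31/6572.40 − 1 = 0.2147, i.e. 21.47%.

21.47%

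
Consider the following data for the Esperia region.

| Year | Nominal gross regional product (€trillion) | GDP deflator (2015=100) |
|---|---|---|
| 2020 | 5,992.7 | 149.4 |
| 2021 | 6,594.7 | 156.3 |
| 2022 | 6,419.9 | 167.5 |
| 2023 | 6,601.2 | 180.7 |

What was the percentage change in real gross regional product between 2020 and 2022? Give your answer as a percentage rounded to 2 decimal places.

-4.45%

Real gross regional product 2020 = 5992.7/1.494 = 4011.18.
Real gross regional product 2022 = 6419.9/1.675 = 3832.78.
Change = 3832.78/4011.18 − 1 = -0.0445.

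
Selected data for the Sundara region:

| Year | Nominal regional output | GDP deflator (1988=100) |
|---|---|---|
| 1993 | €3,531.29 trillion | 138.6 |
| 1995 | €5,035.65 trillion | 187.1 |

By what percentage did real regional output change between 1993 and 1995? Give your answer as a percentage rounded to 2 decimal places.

Deflate each year: 1993 → 3531.29/1.386 = 2547.83; 1995 → 5035.65/1.871 = 2691.42.
So real regional output changed by 2691.42/2547.83 − 1 = 0.0564, i.e. 5.64%.

5.64%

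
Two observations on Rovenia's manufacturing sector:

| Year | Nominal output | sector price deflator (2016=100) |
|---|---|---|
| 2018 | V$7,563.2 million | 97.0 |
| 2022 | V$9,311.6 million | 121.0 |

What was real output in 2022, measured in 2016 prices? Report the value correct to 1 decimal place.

Real output = Nominal / (sector price deflator/100) = 9311.6 / 1.210 = 7695.54.

V$7,695.5 million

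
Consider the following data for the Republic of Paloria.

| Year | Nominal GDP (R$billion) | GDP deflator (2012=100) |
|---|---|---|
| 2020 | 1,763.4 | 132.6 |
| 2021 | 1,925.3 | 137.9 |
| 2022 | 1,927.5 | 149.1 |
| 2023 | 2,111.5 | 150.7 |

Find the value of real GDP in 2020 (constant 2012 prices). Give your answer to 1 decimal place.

Real GDP 2020 = 1763.4 / 1.326 = 1329.86.

R$1,329.9 billion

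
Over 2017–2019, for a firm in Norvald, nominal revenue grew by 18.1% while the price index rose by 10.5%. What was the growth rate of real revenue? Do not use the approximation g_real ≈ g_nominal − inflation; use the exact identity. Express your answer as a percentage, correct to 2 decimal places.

6.88%

(1 + g_nom) = (1 + g_real)(1 + π), so g_real = 1.1810 / 1.1050 − 1 = 0.06878.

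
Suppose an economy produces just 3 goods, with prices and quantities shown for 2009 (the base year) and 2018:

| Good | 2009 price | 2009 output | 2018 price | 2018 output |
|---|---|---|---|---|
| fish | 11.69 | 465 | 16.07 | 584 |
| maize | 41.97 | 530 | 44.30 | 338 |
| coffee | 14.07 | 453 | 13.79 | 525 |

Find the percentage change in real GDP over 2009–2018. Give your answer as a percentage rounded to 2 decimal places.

Real GDP 2009 = Nominal GDP 2009 = 11.69·465 + 41.97·530 + 14.07·453 = 34053.66.
Real GDP 2018 (at 2009 prices) = 11.69·584 + 41.97·338 + 14.07·525 = 28399.57.
Real growth = 28399.57/34053.66 − 1 = -0.1660.

-16.60%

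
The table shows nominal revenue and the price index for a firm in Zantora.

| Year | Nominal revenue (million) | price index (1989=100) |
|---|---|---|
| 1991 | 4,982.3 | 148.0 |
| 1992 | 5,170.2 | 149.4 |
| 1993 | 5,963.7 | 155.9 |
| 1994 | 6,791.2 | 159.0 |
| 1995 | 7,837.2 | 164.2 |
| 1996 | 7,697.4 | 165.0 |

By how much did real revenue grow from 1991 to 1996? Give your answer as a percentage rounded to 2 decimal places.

Real revenue 1991 = 4982.3/1.480 = 3366.42.
Real revenue 1996 = 7697.4/1.650 = 4665.09.
Change = 4665.09/3366.42 − 1 = 0.3858.

38.58%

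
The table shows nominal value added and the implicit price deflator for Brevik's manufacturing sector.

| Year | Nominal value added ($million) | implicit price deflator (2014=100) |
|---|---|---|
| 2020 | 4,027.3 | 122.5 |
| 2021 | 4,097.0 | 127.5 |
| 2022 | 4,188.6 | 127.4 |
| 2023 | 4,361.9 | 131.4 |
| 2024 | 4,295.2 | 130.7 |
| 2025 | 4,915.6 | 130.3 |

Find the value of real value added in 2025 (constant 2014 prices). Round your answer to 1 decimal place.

Real value added 2025 = 4915.6 / 1.303 = 3772.52.

$3,772.5 million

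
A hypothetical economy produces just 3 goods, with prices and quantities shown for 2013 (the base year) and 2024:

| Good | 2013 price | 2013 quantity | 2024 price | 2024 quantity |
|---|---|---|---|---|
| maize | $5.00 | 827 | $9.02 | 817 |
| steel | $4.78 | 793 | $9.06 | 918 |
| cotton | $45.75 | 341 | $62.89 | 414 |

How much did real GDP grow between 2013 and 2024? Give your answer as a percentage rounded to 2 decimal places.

16.52%

Real GDP 2013 = Nominal GDP 2013 = 5.00·827 + 4.78·793 + 45.75·341 = 23526.29.
Real GDP 2024 (at 2013 prices) = 5.00·817 + 4.78·918 + 45.75·414 = 27413.54.
Real growth = 27413.54/23526.29 − 1 = 0.1652.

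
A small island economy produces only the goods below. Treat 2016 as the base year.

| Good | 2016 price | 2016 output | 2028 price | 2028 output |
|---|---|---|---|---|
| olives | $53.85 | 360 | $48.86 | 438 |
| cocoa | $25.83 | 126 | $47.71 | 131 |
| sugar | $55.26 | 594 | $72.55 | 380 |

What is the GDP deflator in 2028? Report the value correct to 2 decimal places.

115.12

Nominal GDP 2028 = 48.86·438 + 47.71·131 + 72.55·380 = 55219.69.
Real GDP 2028 (at 2016 prices) = 53.85·438 + 25.83·131 + 55.26·380 = 47968.83.
Deflator = Nominal/Real × 100 = 55219.69/47968.83 × 100 = 115.116.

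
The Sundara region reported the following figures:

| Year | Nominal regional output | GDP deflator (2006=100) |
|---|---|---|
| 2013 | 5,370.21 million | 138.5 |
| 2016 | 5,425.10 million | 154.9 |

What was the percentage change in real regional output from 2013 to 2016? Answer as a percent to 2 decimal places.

Real regional output 2013 = 5370.21 / 1.385 = 3877.41.
Real regional output 2016 = 5425.10 / 1.549 = 3502.32.
Real growth = 3502.32 / 3877.41 − 1 = -0.0967.

-9.67%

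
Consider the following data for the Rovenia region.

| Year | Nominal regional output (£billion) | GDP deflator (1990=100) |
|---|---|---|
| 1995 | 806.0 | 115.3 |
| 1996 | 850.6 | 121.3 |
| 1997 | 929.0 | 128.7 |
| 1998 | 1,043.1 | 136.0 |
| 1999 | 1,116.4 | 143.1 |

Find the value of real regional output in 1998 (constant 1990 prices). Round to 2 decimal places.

£766.99 billion

Real regional output 1998 = 1043.1 / 1.360 = 766.99.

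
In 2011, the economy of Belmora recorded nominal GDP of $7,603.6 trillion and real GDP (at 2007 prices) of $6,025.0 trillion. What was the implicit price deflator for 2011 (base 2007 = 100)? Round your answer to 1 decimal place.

implicit price deflator = (Nominal / Real) × 100 = 7603.6 / 6025.0 × 100 = 126.20.

126.2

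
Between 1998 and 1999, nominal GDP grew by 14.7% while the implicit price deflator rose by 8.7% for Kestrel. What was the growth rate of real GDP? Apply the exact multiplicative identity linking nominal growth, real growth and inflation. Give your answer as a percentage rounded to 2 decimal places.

(1 + g_nom) = (1 + g_real)(1 + π), so g_real = 1.1470 / 1.0870 − 1 = 0.05520.

5.52%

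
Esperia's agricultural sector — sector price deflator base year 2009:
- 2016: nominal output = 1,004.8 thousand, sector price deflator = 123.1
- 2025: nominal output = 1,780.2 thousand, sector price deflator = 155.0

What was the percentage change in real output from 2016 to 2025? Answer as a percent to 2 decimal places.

40.71%

Deflate each year: 2016 → 1004.8/1.231 = 816.25; 2025 → 1780.2/1.550 = 1148.52.
So real output changed by 1148.52/816.25 − 1 = 0.4071, i.e. 40.71%.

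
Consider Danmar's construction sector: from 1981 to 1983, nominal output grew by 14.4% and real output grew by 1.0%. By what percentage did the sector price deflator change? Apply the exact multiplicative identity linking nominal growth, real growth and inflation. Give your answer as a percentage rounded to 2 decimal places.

(1 + g_nom) = (1 + g_real)(1 + π), so π = 1.1440 / 1.0100 − 1 = 0.13267.

13.27%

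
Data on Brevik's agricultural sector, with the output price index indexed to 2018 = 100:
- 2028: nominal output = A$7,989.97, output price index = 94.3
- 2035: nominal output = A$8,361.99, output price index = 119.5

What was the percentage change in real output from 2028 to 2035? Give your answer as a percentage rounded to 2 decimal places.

Deflate each year: 2028 → 7989.97/0.943 = 8472.93; 2035 → 8361.99/1.195 = 6997.48.
So real output changed by 6997.48/8472.93 − 1 = -0.1741, i.e. -17.41%.

-17.41%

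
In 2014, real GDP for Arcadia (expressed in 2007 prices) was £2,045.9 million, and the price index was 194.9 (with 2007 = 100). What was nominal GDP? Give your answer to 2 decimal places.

Nominal GDP = Real × (price index/100) = 2045.9 × 1.949 = 3987.46.

£3,987.46 million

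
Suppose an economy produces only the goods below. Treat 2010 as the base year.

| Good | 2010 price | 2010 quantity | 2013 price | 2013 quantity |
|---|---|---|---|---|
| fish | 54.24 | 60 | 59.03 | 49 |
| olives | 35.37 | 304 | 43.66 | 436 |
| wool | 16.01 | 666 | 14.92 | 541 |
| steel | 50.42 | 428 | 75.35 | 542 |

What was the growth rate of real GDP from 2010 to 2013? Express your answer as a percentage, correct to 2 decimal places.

Real GDP 2010 = Nominal GDP 2010 = 54.24·60 + 35.37·304 + 16.01·666 + 50.42·428 = 46249.30.
Real GDP 2013 (at 2010 prices) = 54.24·49 + 35.37·436 + 16.01·541 + 50.42·542 = 54068.13.
Real growth = 54068.13/46249.30 − 1 = 0.1691.

16.91%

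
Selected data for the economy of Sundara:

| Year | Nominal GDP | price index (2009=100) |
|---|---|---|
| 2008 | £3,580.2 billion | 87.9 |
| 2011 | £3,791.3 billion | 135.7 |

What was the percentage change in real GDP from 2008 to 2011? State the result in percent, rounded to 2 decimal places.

Real GDP 2008 = 3580.2 / 0.879 = 4073.04.
Real GDP 2011 = 3791.3 / 1.357 = 2793.88.
Real growth = 2793.88 / 4073.04 − 1 = -0.3141.

-31.41%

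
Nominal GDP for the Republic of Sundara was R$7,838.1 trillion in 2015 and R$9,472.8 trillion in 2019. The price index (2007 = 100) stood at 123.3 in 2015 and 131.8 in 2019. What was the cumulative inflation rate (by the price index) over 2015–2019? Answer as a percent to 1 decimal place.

6.9%

Price-level change = 131.8 / 123.3 − 1 = 0.0689.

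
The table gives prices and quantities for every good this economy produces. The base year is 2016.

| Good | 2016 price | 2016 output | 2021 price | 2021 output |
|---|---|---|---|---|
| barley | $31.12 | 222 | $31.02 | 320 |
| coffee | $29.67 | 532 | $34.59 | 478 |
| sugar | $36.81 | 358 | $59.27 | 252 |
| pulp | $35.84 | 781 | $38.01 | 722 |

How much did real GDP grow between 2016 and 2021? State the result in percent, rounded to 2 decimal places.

-7.15%

Real GDP 2016 = Nominal GDP 2016 = 31.12·222 + 29.67·532 + 36.81·358 + 35.84·781 = 63862.10.
Real GDP 2021 (at 2016 prices) = 31.12·320 + 29.67·478 + 36.81·252 + 35.84·722 = 59293.26.
Real growth = 59293.26/63862.10 − 1 = -0.0715.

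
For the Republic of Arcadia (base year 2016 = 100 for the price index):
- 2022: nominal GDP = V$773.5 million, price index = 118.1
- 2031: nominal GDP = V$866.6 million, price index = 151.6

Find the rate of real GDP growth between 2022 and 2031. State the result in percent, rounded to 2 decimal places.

Real GDP 2022 = 773.5 / 1.181 = 654.95.
Real GDP 2031 = 866.6 / 1.516 = 571.64.
Real growth = 571.64 / 654.95 − 1 = -0.1272.

-12.72%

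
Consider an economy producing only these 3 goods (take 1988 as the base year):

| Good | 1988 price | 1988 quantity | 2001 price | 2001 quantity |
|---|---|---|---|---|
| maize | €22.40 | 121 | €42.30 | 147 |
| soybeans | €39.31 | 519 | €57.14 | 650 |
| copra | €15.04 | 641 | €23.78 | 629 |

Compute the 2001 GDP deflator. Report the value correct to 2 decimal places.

Nominal GDP 2001 = 42.30·147 + 57.14·650 + 23.78·629 = 58316.72.
Real GDP 2001 (at 1988 prices) = 22.40·147 + 39.31·650 + 15.04·629 = 38304.46.
Deflator = Nominal/Real × 100 = 58316.72/38304.46 × 100 = 152.245.

152.25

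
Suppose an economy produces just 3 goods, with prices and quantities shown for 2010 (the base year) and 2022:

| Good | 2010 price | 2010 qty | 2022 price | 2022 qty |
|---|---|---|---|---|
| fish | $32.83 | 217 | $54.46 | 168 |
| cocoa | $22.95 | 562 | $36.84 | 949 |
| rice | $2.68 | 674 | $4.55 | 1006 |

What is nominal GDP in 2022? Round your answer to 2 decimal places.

Nominal GDP 2022 = Σ (p_2022 × q_2022) = 54.46·168 + 36.84·949 + 4.55·1006 = 48687.74.

$48687.74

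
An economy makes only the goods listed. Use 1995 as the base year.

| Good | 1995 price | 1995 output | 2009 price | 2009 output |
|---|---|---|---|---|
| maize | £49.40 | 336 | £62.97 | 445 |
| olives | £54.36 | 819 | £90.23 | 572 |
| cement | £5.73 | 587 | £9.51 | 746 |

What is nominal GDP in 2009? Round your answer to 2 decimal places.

£86727.67

Nominal GDP 2009 = Σ (p_2009 × q_2009) = 62.97·445 + 90.23·572 + 9.51·746 = 86727.67.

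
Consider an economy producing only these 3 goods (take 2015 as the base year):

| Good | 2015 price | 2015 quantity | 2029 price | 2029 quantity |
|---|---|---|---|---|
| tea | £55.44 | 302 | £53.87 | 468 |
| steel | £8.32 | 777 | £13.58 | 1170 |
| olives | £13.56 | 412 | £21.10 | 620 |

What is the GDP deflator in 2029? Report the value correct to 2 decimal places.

Nominal GDP 2029 = 53.87·468 + 13.58·1170 + 21.10·620 = 54181.76.
Real GDP 2029 (at 2015 prices) = 55.44·468 + 8.32·1170 + 13.56·620 = 44087.52.
Deflator = Nominal/Real × 100 = 54181.76/44087.52 × 100 = 122.896.

122.90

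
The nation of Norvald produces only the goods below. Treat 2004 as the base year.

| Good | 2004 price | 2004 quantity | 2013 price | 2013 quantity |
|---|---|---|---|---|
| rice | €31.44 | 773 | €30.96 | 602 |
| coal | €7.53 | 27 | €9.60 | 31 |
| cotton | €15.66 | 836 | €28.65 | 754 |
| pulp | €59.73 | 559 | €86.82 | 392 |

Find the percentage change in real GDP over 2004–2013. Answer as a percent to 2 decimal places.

Real GDP 2004 = Nominal GDP 2004 = 31.44·773 + 7.53·27 + 15.66·836 + 59.73·559 = 70987.26.
Real GDP 2013 (at 2004 prices) = 31.44·602 + 7.53·31 + 15.66·754 + 59.73·392 = 54382.11.
Real growth = 54382.11/70987.26 − 1 = -0.2339.

-23.39%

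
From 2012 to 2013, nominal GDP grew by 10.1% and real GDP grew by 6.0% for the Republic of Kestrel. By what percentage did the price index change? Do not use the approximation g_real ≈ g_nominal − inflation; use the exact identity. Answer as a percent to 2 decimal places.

(1 + g_nom) = (1 + g_real)(1 + π), so π = 1.1010 / 1.0600 − 1 = 0.03868.

3.87%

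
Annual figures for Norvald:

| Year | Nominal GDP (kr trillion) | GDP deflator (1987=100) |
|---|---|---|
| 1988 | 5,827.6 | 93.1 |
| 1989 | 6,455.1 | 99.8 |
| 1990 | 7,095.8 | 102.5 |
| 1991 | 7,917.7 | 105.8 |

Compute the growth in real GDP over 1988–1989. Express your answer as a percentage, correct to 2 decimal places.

Real GDP 1988 = 5827.6/0.931 = 6259.51.
Real GDP 1989 = 6455.1/0.998 = 6468.04.
Change = 6468.04/6259.51 − 1 = 0.0333.

3.33%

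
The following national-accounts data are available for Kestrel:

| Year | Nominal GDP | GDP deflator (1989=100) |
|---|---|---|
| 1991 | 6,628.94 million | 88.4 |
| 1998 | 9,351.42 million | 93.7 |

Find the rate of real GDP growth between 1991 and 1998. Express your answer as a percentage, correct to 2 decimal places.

33.09%

Deflate each year: 1991 → 6628.94/0.884 = 7498.80; 1998 → 9351.42/0.937 = 9980.17.
So real GDP changed by 9980.17/7498.80 − 1 = 0.3309, i.e. 33.09%.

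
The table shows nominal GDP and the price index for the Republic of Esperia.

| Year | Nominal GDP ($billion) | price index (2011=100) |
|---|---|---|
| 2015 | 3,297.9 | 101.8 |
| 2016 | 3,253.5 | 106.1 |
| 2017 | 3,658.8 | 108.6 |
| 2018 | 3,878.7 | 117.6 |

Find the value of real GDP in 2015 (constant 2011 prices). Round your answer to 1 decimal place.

$3,239.6 billion

Real GDP 2015 = 3297.9 / 1.018 = 3239.59.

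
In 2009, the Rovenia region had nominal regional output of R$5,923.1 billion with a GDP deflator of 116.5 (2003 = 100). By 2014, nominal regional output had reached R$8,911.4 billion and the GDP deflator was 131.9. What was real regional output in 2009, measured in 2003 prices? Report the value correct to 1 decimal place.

R$5,084.2 billion

Real regional output = Nominal / (GDP deflator/100) = 5923.1 / 1.165 = 5084.21.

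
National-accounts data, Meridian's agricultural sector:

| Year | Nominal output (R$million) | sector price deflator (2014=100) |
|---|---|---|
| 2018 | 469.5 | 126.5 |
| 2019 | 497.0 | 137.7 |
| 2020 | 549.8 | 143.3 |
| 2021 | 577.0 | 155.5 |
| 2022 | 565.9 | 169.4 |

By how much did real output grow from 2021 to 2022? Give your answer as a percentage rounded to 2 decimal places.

-9.97%

Real output 2021 = 577.0/1.555 = 371.06.
Real output 2022 = 565.9/1.694 = 334.06.
Change = 334.06/371.06 − 1 = -0.0997.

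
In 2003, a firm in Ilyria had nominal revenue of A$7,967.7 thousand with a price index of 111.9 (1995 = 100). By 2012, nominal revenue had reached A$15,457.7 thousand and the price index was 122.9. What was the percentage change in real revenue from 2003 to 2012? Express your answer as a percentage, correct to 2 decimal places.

76.64%

Real revenue 2003 = 7967.7 / 1.119 = 7120.38.
Real revenue 2012 = 15457.7 / 1.229 = 12577.46.
Real growth = 12577.46 / 7120.38 − 1 = 0.7664.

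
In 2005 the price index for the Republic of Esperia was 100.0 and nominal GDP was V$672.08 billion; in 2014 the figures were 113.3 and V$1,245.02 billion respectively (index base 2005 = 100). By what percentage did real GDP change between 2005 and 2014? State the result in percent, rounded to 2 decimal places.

63.50%

Real GDP 2005 = 672.08 / 1.000 = 672.08.
Real GDP 2014 = 1245.02 / 1.133 = 1098.87.
Real growth = 1098.87 / 672.08 − 1 = 0.6350.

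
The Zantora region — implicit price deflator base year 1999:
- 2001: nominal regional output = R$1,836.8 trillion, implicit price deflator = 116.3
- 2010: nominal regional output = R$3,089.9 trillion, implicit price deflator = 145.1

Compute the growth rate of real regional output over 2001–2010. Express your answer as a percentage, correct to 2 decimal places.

34.83%

Deflate each year: 2001 → 1836.8/1.163 = 1579.36; 2010 → 3089.9/1.451 = 2129.50.
So real regional output changed by 2129.50/1579.36 − 1 = 0.3483, i.e. 34.83%.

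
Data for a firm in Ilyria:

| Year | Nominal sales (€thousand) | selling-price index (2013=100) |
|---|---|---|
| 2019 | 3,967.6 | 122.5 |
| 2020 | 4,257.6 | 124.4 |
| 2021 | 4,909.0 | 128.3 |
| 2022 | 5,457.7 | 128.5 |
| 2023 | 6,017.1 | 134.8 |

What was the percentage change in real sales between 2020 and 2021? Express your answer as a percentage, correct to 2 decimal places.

Real sales 2020 = 4257.6/1.244 = 3422.51.
Real sales 2021 = 4909.0/1.283 = 3826.19.
Change = 3826.19/3422.51 − 1 = 0.1179.

11.79%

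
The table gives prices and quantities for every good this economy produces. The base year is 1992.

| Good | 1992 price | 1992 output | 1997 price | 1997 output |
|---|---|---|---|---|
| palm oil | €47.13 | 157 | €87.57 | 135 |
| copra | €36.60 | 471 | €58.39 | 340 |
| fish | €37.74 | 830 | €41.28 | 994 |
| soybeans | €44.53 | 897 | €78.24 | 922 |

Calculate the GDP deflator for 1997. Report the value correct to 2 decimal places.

Nominal GDP 1997 = 87.57·135 + 58.39·340 + 41.28·994 + 78.24·922 = 144844.15.
Real GDP 1997 (at 1992 prices) = 47.13·135 + 36.60·340 + 37.74·994 + 44.53·922 = 97376.77.
Deflator = Nominal/Real × 100 = 144844.15/97376.77 × 100 = 148.746.

148.75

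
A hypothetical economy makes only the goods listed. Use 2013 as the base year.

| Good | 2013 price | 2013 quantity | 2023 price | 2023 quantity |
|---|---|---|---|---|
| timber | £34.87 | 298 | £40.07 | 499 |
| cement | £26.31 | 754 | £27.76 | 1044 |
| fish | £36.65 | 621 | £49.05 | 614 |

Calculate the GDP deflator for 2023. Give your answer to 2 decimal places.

117.40

Nominal GDP 2023 = 40.07·499 + 27.76·1044 + 49.05·614 = 79093.07.
Real GDP 2023 (at 2013 prices) = 34.87·499 + 26.31·1044 + 36.65·614 = 67370.87.
Deflator = Nominal/Real × 100 = 79093.07/67370.87 × 100 = 117.400.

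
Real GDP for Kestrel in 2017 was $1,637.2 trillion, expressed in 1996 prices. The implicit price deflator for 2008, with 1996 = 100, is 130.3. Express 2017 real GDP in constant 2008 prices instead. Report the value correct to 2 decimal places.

Real GDP in 2008 prices = Real GDP in 1996 prices × (P_2008/P_1996) = 1637.2 × 1.303 = 2133.27.

$2,133.27 trillion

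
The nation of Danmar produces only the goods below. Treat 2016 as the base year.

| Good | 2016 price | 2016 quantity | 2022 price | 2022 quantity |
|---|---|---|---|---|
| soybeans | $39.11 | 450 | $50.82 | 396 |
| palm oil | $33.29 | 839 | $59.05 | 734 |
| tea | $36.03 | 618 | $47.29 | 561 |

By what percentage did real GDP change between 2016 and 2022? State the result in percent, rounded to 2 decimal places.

-11.30%

Real GDP 2016 = Nominal GDP 2016 = 39.11·450 + 33.29·839 + 36.03·618 = 67796.35.
Real GDP 2022 (at 2016 prices) = 39.11·396 + 33.29·734 + 36.03·561 = 60135.25.
Real growth = 60135.25/67796.35 − 1 = -0.1130.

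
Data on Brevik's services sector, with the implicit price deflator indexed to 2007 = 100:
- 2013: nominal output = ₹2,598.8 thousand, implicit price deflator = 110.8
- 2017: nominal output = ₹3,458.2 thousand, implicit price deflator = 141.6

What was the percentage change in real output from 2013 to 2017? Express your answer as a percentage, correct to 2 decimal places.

4.12%

Deflate each year: 2013 → 2598.8/1.108 = 2345.49; 2017 → 3458.2/1.416 = 2442.23.
So real output changed by 2442.23/2345.49 − 1 = 0.0412, i.e. 4.12%.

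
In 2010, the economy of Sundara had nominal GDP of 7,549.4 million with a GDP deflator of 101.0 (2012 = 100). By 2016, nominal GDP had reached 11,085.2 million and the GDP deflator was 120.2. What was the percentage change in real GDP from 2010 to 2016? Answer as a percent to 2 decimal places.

23.38%

Real GDP 2010 = 7549.4 / 1.010 = 7474.65.
Real GDP 2016 = 11085.2 / 1.202 = 9222.30.
Real growth = 9222.30 / 7474.65 − 1 = 0.2338.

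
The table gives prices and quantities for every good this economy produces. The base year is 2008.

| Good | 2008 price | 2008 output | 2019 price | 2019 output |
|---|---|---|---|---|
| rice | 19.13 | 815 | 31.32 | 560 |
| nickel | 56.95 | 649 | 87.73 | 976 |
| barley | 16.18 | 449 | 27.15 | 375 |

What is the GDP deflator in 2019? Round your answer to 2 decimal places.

156.63

Nominal GDP 2019 = 31.32·560 + 87.73·976 + 27.15·375 = 113344.93.
Real GDP 2019 (at 2008 prices) = 19.13·560 + 56.95·976 + 16.18·375 = 72363.50.
Deflator = Nominal/Real × 100 = 113344.93/72363.50 × 100 = 156.633.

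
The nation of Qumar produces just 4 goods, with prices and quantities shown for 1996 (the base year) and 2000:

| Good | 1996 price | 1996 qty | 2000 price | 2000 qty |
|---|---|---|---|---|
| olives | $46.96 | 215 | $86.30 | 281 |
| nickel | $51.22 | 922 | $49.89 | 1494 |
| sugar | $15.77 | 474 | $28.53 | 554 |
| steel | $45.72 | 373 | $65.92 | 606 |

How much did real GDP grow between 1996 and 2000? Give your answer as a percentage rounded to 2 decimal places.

54.14%

Real GDP 1996 = Nominal GDP 1996 = 46.96·215 + 51.22·922 + 15.77·474 + 45.72·373 = 81849.78.
Real GDP 2000 (at 1996 prices) = 46.96·281 + 51.22·1494 + 15.77·554 + 45.72·606 = 126161.34.
Real growth = 126161.34/81849.78 − 1 = 0.5414.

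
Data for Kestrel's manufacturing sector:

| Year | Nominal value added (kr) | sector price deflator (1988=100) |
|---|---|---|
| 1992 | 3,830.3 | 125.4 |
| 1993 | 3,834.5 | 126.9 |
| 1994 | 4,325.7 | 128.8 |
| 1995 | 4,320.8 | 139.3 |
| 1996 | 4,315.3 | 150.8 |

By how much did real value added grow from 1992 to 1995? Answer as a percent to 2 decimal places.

1.55%

Real value added 1992 = 3830.3/1.254 = 3054.47.
Real value added 1995 = 4320.8/1.393 = 3101.79.
Change = 3101.79/3054.47 − 1 = 0.0155.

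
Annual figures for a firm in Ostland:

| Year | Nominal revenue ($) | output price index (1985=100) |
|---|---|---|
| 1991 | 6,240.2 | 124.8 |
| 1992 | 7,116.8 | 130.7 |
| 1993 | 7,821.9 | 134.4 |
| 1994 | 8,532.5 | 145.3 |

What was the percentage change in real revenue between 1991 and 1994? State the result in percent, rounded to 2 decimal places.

Real revenue 1991 = 6240.2/1.248 = 5000.16.
Real revenue 1994 = 8532.5/1.453 = 5872.33.
Change = 5872.33/5000.16 − 1 = 0.1744.

17.44%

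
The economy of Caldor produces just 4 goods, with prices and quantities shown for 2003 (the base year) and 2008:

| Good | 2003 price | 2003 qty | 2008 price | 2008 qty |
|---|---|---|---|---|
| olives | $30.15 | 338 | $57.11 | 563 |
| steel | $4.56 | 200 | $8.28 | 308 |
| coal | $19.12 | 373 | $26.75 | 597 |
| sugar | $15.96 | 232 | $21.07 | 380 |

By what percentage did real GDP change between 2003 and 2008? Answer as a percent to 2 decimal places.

63.46%

Real GDP 2003 = Nominal GDP 2003 = 30.15·338 + 4.56·200 + 19.12·373 + 15.96·232 = 21937.18.
Real GDP 2008 (at 2003 prices) = 30.15·563 + 4.56·308 + 19.12·597 + 15.96·380 = 35858.37.
Real growth = 35858.37/21937.18 − 1 = 0.6346.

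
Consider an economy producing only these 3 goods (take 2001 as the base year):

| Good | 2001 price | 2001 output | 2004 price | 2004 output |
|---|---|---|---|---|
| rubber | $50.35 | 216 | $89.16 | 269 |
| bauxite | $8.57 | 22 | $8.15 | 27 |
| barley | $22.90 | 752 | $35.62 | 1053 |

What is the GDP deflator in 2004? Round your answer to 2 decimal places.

Nominal GDP 2004 = 89.16·269 + 8.15·27 + 35.62·1053 = 61711.95.
Real GDP 2004 (at 2001 prices) = 50.35·269 + 8.57·27 + 22.90·1053 = 37889.24.
Deflator = Nominal/Real × 100 = 61711.95/37889.24 × 100 = 162.875.

162.87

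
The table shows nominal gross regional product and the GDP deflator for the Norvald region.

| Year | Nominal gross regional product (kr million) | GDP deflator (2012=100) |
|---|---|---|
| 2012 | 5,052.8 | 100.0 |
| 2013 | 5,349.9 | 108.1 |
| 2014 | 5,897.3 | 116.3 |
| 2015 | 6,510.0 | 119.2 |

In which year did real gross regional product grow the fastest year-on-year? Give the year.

2013: real = 5349.9/1.081 = 4949.03; growth vs 2012 (5052.80) = -2.05%.
2014: real = 5897.3/1.163 = 5070.77; growth vs 2013 (4949.03) = 2.46%.
2015: real = 6510.0/1.192 = 5461.41; growth vs 2014 (5070.77) = 7.70%.

2015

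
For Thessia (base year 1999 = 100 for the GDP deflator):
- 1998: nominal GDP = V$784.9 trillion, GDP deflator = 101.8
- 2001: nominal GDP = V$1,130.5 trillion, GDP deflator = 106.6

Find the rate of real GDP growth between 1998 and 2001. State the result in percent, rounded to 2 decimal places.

37.55%

Deflate each year: 1998 → 784.9/1.018 = 771.02; 2001 → 1130.5/1.066 = 1060.51.
So real GDP changed by 1060.51/771.02 − 1 = 0.3755, i.e. 37.55%.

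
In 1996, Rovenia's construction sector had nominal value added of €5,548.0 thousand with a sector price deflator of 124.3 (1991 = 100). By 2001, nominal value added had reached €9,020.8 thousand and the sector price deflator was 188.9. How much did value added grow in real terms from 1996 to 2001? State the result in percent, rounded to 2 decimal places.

Deflate each year: 1996 → 5548.0/1.243 = 4463.40; 2001 → 9020.8/1.889 = 4775.44.
So real value added changed by 4775.44/4463.40 − 1 = 0.0699, i.e. 6.99%.

6.99%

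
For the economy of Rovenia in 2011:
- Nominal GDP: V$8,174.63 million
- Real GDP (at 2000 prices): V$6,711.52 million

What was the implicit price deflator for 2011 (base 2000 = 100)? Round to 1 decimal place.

implicit price deflator = (Nominal / Real) × 100 = 8174.63 / 6711.52 × 100 = 121.80.

121.8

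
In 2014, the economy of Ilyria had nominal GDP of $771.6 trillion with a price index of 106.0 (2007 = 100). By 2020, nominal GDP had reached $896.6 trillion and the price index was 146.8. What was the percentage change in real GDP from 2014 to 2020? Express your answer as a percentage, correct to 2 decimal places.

-16.10%

Real GDP 2014 = 771.6 / 1.060 = 727.92.
Real GDP 2020 = 896.6 / 1.468 = 610.76.
Real growth = 610.76 / 727.92 − 1 = -0.1610.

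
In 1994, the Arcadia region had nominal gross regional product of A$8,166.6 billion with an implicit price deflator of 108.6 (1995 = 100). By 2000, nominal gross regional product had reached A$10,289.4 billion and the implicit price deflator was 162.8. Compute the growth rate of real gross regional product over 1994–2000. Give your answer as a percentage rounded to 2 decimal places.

Real gross regional product 1994 = 8166.6 / 1.086 = 7519.89.
Real gross regional product 2000 = 10289.4 / 1.628 = 6320.27.
Real growth = 6320.27 / 7519.89 − 1 = -0.1595.

-15.95%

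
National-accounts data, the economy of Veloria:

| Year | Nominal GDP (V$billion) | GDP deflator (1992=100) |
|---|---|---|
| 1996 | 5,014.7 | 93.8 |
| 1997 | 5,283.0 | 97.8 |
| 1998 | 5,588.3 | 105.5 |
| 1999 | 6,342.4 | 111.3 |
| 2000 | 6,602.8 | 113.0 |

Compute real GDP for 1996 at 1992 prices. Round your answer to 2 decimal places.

Real GDP 1996 = 5014.7 / 0.938 = 5346.16.

V$5,346.16 billion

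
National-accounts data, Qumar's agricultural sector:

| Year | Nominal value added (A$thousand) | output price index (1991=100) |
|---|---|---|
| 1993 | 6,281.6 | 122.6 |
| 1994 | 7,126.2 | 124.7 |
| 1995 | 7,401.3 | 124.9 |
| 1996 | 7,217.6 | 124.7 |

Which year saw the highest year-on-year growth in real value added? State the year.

1994

1994: real = 7126.2/1.247 = 5714.68; growth vs 1993 (5123.65) = 11.54%.
1995: real = 7401.3/1.249 = 5925.78; growth vs 1994 (5714.68) = 3.69%.
1996: real = 7217.6/1.247 = 5787.97; growth vs 1995 (5925.78) = -2.33%.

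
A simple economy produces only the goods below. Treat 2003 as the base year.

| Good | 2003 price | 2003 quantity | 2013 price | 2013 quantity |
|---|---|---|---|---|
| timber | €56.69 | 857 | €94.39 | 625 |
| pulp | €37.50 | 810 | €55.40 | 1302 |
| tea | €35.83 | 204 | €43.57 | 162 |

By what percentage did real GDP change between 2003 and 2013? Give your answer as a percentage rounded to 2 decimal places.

Real GDP 2003 = Nominal GDP 2003 = 56.69·857 + 37.50·810 + 35.83·204 = 86267.65.
Real GDP 2013 (at 2003 prices) = 56.69·625 + 37.50·1302 + 35.83·162 = 90060.71.
Real growth = 90060.71/86267.65 − 1 = 0.0440.

4.40%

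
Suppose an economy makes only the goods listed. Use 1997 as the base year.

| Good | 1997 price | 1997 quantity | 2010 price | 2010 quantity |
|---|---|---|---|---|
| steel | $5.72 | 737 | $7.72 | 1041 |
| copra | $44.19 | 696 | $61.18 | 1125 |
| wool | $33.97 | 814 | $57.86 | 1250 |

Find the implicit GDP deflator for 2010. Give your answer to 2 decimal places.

152.03

Nominal GDP 2010 = 7.72·1041 + 61.18·1125 + 57.86·1250 = 149189.02.
Real GDP 2010 (at 1997 prices) = 5.72·1041 + 44.19·1125 + 33.97·1250 = 98130.77.
Deflator = Nominal/Real × 100 = 149189.02/98130.77 × 100 = 152.031.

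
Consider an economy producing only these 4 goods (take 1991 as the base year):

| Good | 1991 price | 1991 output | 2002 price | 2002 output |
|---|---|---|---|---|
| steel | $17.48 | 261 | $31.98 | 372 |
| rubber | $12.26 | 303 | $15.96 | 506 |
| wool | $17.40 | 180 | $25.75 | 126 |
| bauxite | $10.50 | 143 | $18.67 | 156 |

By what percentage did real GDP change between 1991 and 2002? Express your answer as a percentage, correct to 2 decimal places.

28.09%

Real GDP 1991 = Nominal GDP 1991 = 17.48·261 + 12.26·303 + 17.40·180 + 10.50·143 = 12910.56.
Real GDP 2002 (at 1991 prices) = 17.48·372 + 12.26·506 + 17.40·126 + 10.50·156 = 16536.52.
Real growth = 16536.52/12910.56 − 1 = 0.2809.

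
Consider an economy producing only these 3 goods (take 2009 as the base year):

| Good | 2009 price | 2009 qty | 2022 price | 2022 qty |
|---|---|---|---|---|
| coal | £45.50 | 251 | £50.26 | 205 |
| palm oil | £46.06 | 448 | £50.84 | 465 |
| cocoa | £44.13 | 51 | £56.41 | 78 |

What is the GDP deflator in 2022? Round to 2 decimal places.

Nominal GDP 2022 = 50.26·205 + 50.84·465 + 56.41·78 = 38343.88.
Real GDP 2022 (at 2009 prices) = 45.50·205 + 46.06·465 + 44.13·78 = 34187.54.
Deflator = Nominal/Real × 100 = 38343.88/34187.54 × 100 = 112.157.

112.16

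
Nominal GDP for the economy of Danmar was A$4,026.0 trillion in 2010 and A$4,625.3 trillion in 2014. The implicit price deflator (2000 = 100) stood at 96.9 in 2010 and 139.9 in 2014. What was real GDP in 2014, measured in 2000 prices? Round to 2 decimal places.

A$3,306.15 trillion

Real GDP = Nominal / (implicit price deflator/100) = 4625.3 / 1.399 = 3306.15.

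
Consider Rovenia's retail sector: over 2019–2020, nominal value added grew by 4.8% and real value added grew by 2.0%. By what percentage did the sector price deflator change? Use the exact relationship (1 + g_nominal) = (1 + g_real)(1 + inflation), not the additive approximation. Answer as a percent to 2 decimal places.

(1 + g_nom) = (1 + g_real)(1 + π), so π = 1.0480 / 1.0200 − 1 = 0.02745.

2.75%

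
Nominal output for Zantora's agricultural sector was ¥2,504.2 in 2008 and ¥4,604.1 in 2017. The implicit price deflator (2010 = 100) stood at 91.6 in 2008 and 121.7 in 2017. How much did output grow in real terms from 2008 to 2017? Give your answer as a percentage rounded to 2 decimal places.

38.38%

Deflate each year: 2008 → 2504.2/0.916 = 2733.84; 2017 → 4604.1/1.217 = 3783.16.
So real output changed by 3783.16/2733.84 − 1 = 0.3838, i.e. 38.38%.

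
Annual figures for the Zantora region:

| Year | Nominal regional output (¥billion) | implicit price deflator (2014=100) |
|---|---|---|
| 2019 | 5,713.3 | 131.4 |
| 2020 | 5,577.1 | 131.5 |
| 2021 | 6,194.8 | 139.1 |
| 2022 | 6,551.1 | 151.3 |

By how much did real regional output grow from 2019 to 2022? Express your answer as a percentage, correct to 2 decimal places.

Real regional output 2019 = 5713.3/1.314 = 4348.02.
Real regional output 2022 = 6551.1/1.513 = 4329.87.
Change = 4329.87/4348.02 − 1 = -0.0042.

-0.42%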